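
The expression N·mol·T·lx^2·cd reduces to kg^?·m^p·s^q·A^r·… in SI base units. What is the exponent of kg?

N = kg·m/s² = kg·m·s⁻² (force = mass × acceleration).
T = Wb/m² (flux density = flux per area),
    = kg·s⁻²·A⁻¹.
lx = lm/m² (illuminance = luminous flux per area),
    = m⁻²·cd.
So lx² = m⁻⁴·cd².
Combining: N·mol·T·lx²·cd = (kg·m·s⁻²) · mol · (kg·s⁻²·A⁻¹) · (m⁻⁴·cd²) · cd = kg²·m⁻³·s⁻⁴·A⁻¹·mol·cd³.
The exponent of kg is 2.

2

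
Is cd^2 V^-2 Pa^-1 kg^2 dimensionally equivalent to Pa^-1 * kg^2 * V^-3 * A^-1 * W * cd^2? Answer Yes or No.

Left side:
  V = W/A (potential = power per current),
      = kg·m²·s⁻³·A⁻¹.
  So V⁻² = kg⁻²·m⁻⁴·s⁶·A².
  Pa = N/m² (pressure = force per area),
      = kg·m⁻¹·s⁻².
  So Pa⁻¹ = kg⁻¹·m·s².
  Combining: cd²·V⁻²·Pa⁻¹·kg² = cd² · (kg⁻²·m⁻⁴·s⁶·A²) · (kg⁻¹·m·s²) · kg² = kg⁻¹·m⁻³·s⁸·A²·cd².
Right side:
  Pa = kg·m⁻¹·s⁻².
  So Pa⁻¹ = kg⁻¹·m·s².
  V = kg·m²·s⁻³·A⁻¹.
  So V⁻³ = kg⁻³·m⁻⁶·s⁹·A³.
  W = kg·m²·s⁻³.
  Combining: Pa⁻¹·kg²·V⁻³·A⁻¹·W·cd² = (kg⁻¹·m·s²) · kg² · (kg⁻³·m⁻⁶·s⁹·A³) · A⁻¹ · (kg·m²·s⁻³) · cd² = kg⁻¹·m⁻³·s⁸·A²·cd².
Both reduce to kg⁻¹·m⁻³·s⁸·A²·cd².

Yes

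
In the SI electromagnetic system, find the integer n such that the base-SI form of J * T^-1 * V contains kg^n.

J = N·m (work = force × distance),
    = kg·m²·s⁻².
T = Wb/m² (flux density = flux per area),
    = kg·s⁻²·A⁻¹.
So T⁻¹ = kg⁻¹·s²·A.
V = W/A (potential = power per current),
    = kg·m²·s⁻³·A⁻¹.
Combining: J·T⁻¹·V = (kg·m²·s⁻²) · (kg⁻¹·s²·A) · (kg·m²·s⁻³·A⁻¹) = kg·m⁴·s⁻³.
The exponent of kg is 1.

1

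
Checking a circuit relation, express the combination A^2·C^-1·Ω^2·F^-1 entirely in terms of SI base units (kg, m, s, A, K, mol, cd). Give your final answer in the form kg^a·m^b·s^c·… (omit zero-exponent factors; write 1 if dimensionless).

kg³·m⁶·s⁻¹¹·A⁻⁵

C = A·s = s·A (charge = current × time).
So C⁻¹ = s⁻¹·A⁻¹.
Ω = V/A (resistance = voltage per current),
    = kg·m²·s⁻³·A⁻².
So Ω² = kg²·m⁴·s⁻⁶·A⁻⁴.
F = C/V (capacitance = charge per voltage),
    = A·s/(kg·m²·s⁻³·A⁻¹) (substituting C and V),
    = kg⁻¹·m⁻²·s⁴·A².
So F⁻¹ = kg·m²·s⁻⁴·A⁻².
Combining: A²·C⁻¹·Ω²·F⁻¹ = A² · (s⁻¹·A⁻¹) · (kg²·m⁴·s⁻⁶·A⁻⁴) · (kg·m²·s⁻⁴·A⁻²) = kg³·m⁶·s⁻¹¹·A⁻⁵.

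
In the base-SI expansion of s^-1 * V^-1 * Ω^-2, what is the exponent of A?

5

V = W/A (potential = power per current),
    = kg·m²·s⁻³·A⁻¹.
So V⁻¹ = kg⁻¹·m⁻²·s³·A.
Ω = V/A (resistance = voltage per current),
    = kg·m²·s⁻³·A⁻².
So Ω⁻² = kg⁻²·m⁻⁴·s⁶·A⁴.
Combining: s⁻¹·V⁻¹·Ω⁻² = s⁻¹ · (kg⁻¹·m⁻²·s³·A) · (kg⁻²·m⁻⁴·s⁶·A⁴) = kg⁻³·m⁻⁶·s⁸·A⁵.
The exponent of A is 5.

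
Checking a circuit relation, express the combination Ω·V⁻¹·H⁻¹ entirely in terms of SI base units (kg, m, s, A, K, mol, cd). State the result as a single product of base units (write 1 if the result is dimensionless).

Ω = V/A (resistance = voltage per current),
    = kg·m²·s⁻³·A⁻².
V = W/A (potential = power per current),
    = kg·m²·s⁻³·A⁻¹.
So V⁻¹ = kg⁻¹·m⁻²·s³·A.
H = Wb/A (inductance = flux per current),
    = kg·m²·s⁻²·A⁻².
So H⁻¹ = kg⁻¹·m⁻²·s²·A².
Combining: Ω·V⁻¹·H⁻¹ = (kg·m²·s⁻³·A⁻²) · (kg⁻¹·m⁻²·s³·A) · (kg⁻¹·m⁻²·s²·A²) = kg⁻¹·m⁻²·s²·A.

kg⁻¹·m⁻²·s²·A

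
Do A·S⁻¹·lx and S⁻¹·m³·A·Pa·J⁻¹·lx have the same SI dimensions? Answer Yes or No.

Yes

Left side:
  S = kg⁻¹·m⁻²·s³·A².
  So S⁻¹ = kg·m²·s⁻³·A⁻².
  lx = m⁻²·cd.
  Combining: A·S⁻¹·lx = A · (kg·m²·s⁻³·A⁻²) · (m⁻²·cd) = kg·s⁻³·A⁻¹·cd.
Right side:
  S = kg⁻¹·m⁻²·s³·A².
  So S⁻¹ = kg·m²·s⁻³·A⁻².
  Pa = kg·m⁻¹·s⁻².
  J = kg·m²·s⁻².
  So J⁻¹ = kg⁻¹·m⁻²·s².
  lx = m⁻²·cd.
  Combining: S⁻¹·m³·A·Pa·J⁻¹·lx = (kg·m²·s⁻³·A⁻²) · m³ · A · (kg·m⁻¹·s⁻²) · (kg⁻¹·m⁻²·s²) · (m⁻²·cd) = kg·s⁻³·A⁻¹·cd.
Both reduce to kg·s⁻³·A⁻¹·cd.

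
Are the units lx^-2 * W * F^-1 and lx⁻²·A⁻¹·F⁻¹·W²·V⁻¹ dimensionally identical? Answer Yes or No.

Yes

Left side:
  lx = m⁻²·cd.
  So lx⁻² = m⁴·cd⁻².
  W = kg·m²·s⁻³.
  F = kg⁻¹·m⁻²·s⁴·A².
  So F⁻¹ = kg·m²·s⁻⁴·A⁻².
  Combining: lx⁻²·W·F⁻¹ = (m⁴·cd⁻²) · (kg·m²·s⁻³) · (kg·m²·s⁻⁴·A⁻²) = kg²·m⁸·s⁻⁷·A⁻²·cd⁻².
Right side:
  lx = lm/m² (illuminance = luminous flux per area),
      = m⁻²·cd.
  So lx⁻² = m⁴·cd⁻².
  F = C/V (capacitance = charge per voltage),
      = A·s/(kg·m²·s⁻³·A⁻¹) (substituting C and V),
      = kg⁻¹·m⁻²·s⁴·A².
  So F⁻¹ = kg·m²·s⁻⁴·A⁻².
  W = J/s (power = energy per time),
      = kg·m²·s⁻³.
  So W² = kg²·m⁴·s⁻⁶.
  V = W/A (potential = power per current),
      = kg·m²·s⁻³·A⁻¹.
  So V⁻¹ = kg⁻¹·m⁻²·s³·A.
  Combining: lx⁻²·A⁻¹·F⁻¹·W²·V⁻¹ = (m⁴·cd⁻²) · A⁻¹ · (kg·m²·s⁻⁴·A⁻²) · (kg²·m⁴·s⁻⁶) · (kg⁻¹·m⁻²·s³·A) = kg²·m⁸·s⁻⁷·A⁻²·cd⁻².
Both reduce to kg²·m⁸·s⁻⁷·A⁻²·cd⁻².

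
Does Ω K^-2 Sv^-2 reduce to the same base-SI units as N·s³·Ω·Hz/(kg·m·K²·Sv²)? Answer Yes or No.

Yes

Left side:
  Ω = kg·m²·s⁻³·A⁻².
  Sv = m²·s⁻².
  So Sv⁻² = m⁻⁴·s⁴.
  Combining: Ω·K⁻²·Sv⁻² = (kg·m²·s⁻³·A⁻²) · K⁻² · (m⁻⁴·s⁴) = kg·m⁻²·s·A⁻²·K⁻².
Right side:
  N = kg·m/s² = kg·m·s⁻² (force = mass × acceleration).
  Sv = J/kg (equivalent dose = energy per mass),
      = m²·s⁻².
  So Sv⁻² = m⁻⁴·s⁴.
  Ω = V/A (resistance = voltage per current),
      = kg·m²·s⁻³·A⁻².
  Hz = 1/s = s⁻¹ (frequency is cycles per second).
  Combining: kg⁻¹·N·m⁻¹·K⁻²·Sv⁻²·s³·Ω·Hz = kg⁻¹ · (kg·m·s⁻²) · m⁻¹ · K⁻² · (m⁻⁴·s⁴) · s³ · (kg·m²·s⁻³·A⁻²) · s⁻¹ = kg·m⁻²·s·A⁻²·K⁻².
Both reduce to kg·m⁻²·s·A⁻²·K⁻².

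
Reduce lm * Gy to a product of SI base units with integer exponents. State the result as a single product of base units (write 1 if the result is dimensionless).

lm = cd.
Gy = m²·s⁻².
Combining: lm·Gy = cd · (m²·s⁻²) = m²·s⁻²·cd.

m²·s⁻²·cd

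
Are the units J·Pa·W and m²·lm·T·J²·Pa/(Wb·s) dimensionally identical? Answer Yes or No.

No

Left side:
  J = kg·m²·s⁻².
  Pa = kg·m⁻¹·s⁻².
  W = kg·m²·s⁻³.
  Combining: J·Pa·W = (kg·m²·s⁻²) · (kg·m⁻¹·s⁻²) · (kg·m²·s⁻³) = kg³·m³·s⁻⁷.
Right side:
  lm = cd.
  T = kg·s⁻²·A⁻¹.
  Wb = kg·m²·s⁻²·A⁻¹.
  So Wb⁻¹ = kg⁻¹·m⁻²·s²·A.
  J = kg·m²·s⁻².
  So J² = kg²·m⁴·s⁻⁴.
  Pa = kg·m⁻¹·s⁻².
  Combining: m²·lm·T·Wb⁻¹·s⁻¹·J²·Pa = m² · cd · (kg·s⁻²·A⁻¹) · (kg⁻¹·m⁻²·s²·A) · s⁻¹ · (kg²·m⁴·s⁻⁴) · (kg·m⁻¹·s⁻²) = kg³·m³·s⁻⁷·cd.
Left is kg³·m³·s⁻⁷; right is kg³·m³·s⁻⁷·cd — different.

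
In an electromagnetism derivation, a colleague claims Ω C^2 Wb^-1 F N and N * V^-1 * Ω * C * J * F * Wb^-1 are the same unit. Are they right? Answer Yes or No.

Left side:
  Ω = V/A (resistance = voltage per current),
      = kg·m²·s⁻³·A⁻².
  C = A·s = s·A (charge = current × time).
  So C² = s²·A².
  Wb = V·s (flux: a volt is a weber per second),
      = kg·m²·s⁻²·A⁻¹.
  So Wb⁻¹ = kg⁻¹·m⁻²·s²·A.
  F = C/V (capacitance = charge per voltage),
      = A·s/(kg·m²·s⁻³·A⁻¹) (substituting C and V),
      = kg⁻¹·m⁻²·s⁴·A².
  N = kg·m/s² = kg·m·s⁻² (force = mass × acceleration).
  Combining: Ω·C²·Wb⁻¹·F·N = (kg·m²·s⁻³·A⁻²) · (s²·A²) · (kg⁻¹·m⁻²·s²·A) · (kg⁻¹·m⁻²·s⁴·A²) · (kg·m·s⁻²) = m⁻¹·s³·A³.
Right side:
  N = kg·m/s² = kg·m·s⁻² (force = mass × acceleration).
  V = W/A (potential = power per current),
      = kg·m²·s⁻³·A⁻¹.
  So V⁻¹ = kg⁻¹·m⁻²·s³·A.
  Ω = V/A (resistance = voltage per current),
      = kg·m²·s⁻³·A⁻².
  C = A·s = s·A (charge = current × time).
  J = N·m (work = force × distance),
      = kg·m²·s⁻².
  F = C/V (capacitance = charge per voltage),
      = A·s/(kg·m²·s⁻³·A⁻¹) (substituting C and V),
      = kg⁻¹·m⁻²·s⁴·A².
  Wb = V·s (flux: a volt is a weber per second),
      = kg·m²·s⁻²·A⁻¹.
  So Wb⁻¹ = kg⁻¹·m⁻²·s²·A.
  Combining: N·V⁻¹·Ω·C·J·F·Wb⁻¹ = (kg·m·s⁻²) · (kg⁻¹·m⁻²·s³·A) · (kg·m²·s⁻³·A⁻²) · (s·A) · (kg·m²·s⁻²) · (kg⁻¹·m⁻²·s⁴·A²) · (kg⁻¹·m⁻²·s²·A) = m⁻¹·s³·A³.
Both reduce to m⁻¹·s³·A³.

Yes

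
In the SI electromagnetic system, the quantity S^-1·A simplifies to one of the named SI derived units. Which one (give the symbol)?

S = kg⁻¹·m⁻²·s³·A².
So S⁻¹ = kg·m²·s⁻³·A⁻².
Combining: S⁻¹·A = (kg·m²·s⁻³·A⁻²) · A = kg·m²·s⁻³·A⁻¹.
kg·m²·s⁻³·A⁻¹ is the base-SI form of the volt.

V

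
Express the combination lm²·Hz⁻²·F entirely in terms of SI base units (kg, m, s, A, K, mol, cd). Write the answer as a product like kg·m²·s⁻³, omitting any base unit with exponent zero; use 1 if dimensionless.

kg⁻¹·m⁻²·s⁶·A²·cd²

lm = cd·sr = cd (luminous flux; sr is dimensionless).
So lm² = cd².
Hz = 1/s = s⁻¹ (frequency is cycles per second).
So Hz⁻² = s².
F = C/V (capacitance = charge per voltage),
    = A·s/(kg·m²·s⁻³·A⁻¹) (substituting C and V),
    = kg⁻¹·m⁻²·s⁴·A².
Combining: lm²·Hz⁻²·F = cd² · s² · (kg⁻¹·m⁻²·s⁴·A²) = kg⁻¹·m⁻²·s⁶·A²·cd².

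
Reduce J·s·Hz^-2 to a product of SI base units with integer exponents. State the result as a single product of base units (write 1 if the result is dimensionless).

J = N·m (work = force × distance),
    = kg·m²·s⁻².
Hz = 1/s = s⁻¹ (frequency is cycles per second).
So Hz⁻² = s².
Combining: J·s·Hz⁻² = (kg·m²·s⁻²) · s · s² = kg·m²·s.

kg·m²·s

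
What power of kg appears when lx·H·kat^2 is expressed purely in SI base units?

1

lx = lm/m² (illuminance = luminous flux per area),
    = m⁻²·cd.
H = Wb/A (inductance = flux per current),
    = kg·m²·s⁻²·A⁻².
kat = mol/s = s⁻¹·mol (catalytic activity).
So kat² = s⁻²·mol².
Combining: lx·H·kat² = (m⁻²·cd) · (kg·m²·s⁻²·A⁻²) · (s⁻²·mol²) = kg·s⁻⁴·A⁻²·mol²·cd.
The exponent of kg is 1.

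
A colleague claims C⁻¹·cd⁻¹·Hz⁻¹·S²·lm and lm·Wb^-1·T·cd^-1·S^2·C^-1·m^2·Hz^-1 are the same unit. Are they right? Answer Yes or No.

Yes

Left side:
  C = s·A.
  So C⁻¹ = s⁻¹·A⁻¹.
  Hz = s⁻¹.
  So Hz⁻¹ = s.
  S = kg⁻¹·m⁻²·s³·A².
  So S² = kg⁻²·m⁻⁴·s⁶·A⁴.
  lm = cd.
  Combining: C⁻¹·cd⁻¹·Hz⁻¹·S²·lm = (s⁻¹·A⁻¹) · cd⁻¹ · s · (kg⁻²·m⁻⁴·s⁶·A⁴) · cd = kg⁻²·m⁻⁴·s⁶·A³.
Right side:
  lm = cd·sr = cd (luminous flux; sr is dimensionless).
  Wb = V·s (flux: a volt is a weber per second),
      = kg·m²·s⁻²·A⁻¹.
  So Wb⁻¹ = kg⁻¹·m⁻²·s²·A.
  T = Wb/m² (flux density = flux per area),
      = kg·s⁻²·A⁻¹.
  S = 1/Ω (conductance is reciprocal resistance),
      = kg⁻¹·m⁻²·s³·A².
  So S² = kg⁻²·m⁻⁴·s⁶·A⁴.
  C = A·s = s·A (charge = current × time).
  So C⁻¹ = s⁻¹·A⁻¹.
  Hz = 1/s = s⁻¹ (frequency is cycles per second).
  So Hz⁻¹ = s.
  Combining: lm·Wb⁻¹·T·cd⁻¹·S²·C⁻¹·m²·Hz⁻¹ = cd · (kg⁻¹·m⁻²·s²·A) · (kg·s⁻²·A⁻¹) · cd⁻¹ · (kg⁻²·m⁻⁴·s⁶·A⁴) · (s⁻¹·A⁻¹) · m² · s = kg⁻²·m⁻⁴·s⁶·A³.
Both reduce to kg⁻²·m⁻⁴·s⁶·A³.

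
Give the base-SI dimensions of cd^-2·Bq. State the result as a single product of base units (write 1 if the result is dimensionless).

s⁻¹·cd⁻²

Bq = s⁻¹.
Combining: cd⁻²·Bq = cd⁻² · s⁻¹ = s⁻¹·cd⁻².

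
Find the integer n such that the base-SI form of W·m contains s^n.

-3

W = kg·m²·s⁻³.
Combining: W·m = (kg·m²·s⁻³) · m = kg·m³·s⁻³.
The exponent of s is -3.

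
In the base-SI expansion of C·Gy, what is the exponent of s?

C = A·s = s·A (charge = current × time).
Gy = J/kg (absorbed dose = energy per mass),
    = m²·s⁻².
Combining: C·Gy = (s·A) · (m²·s⁻²) = m²·s⁻¹·A.
The exponent of s is -1.

-1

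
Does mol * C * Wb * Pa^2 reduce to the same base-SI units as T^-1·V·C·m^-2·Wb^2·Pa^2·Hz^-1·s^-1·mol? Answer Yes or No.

Left side:
  C = A·s = s·A (charge = current × time).
  Wb = V·s (flux: a volt is a weber per second),
      = kg·m²·s⁻²·A⁻¹.
  Pa = N/m² (pressure = force per area),
      = kg·m⁻¹·s⁻².
  So Pa² = kg²·m⁻²·s⁻⁴.
  Combining: mol·C·Wb·Pa² = mol · (s·A) · (kg·m²·s⁻²·A⁻¹) · (kg²·m⁻²·s⁻⁴) = kg³·s⁻⁵·mol.
Right side:
  T = kg·s⁻²·A⁻¹.
  So T⁻¹ = kg⁻¹·s²·A.
  V = kg·m²·s⁻³·A⁻¹.
  C = s·A.
  Wb = kg·m²·s⁻²·A⁻¹.
  So Wb² = kg²·m⁴·s⁻⁴·A⁻².
  Pa = kg·m⁻¹·s⁻².
  So Pa² = kg²·m⁻²·s⁻⁴.
  Hz = s⁻¹.
  So Hz⁻¹ = s.
  Combining: T⁻¹·V·C·m⁻²·Wb²·Pa²·Hz⁻¹·s⁻¹·mol = (kg⁻¹·s²·A) · (kg·m²·s⁻³·A⁻¹) · (s·A) · m⁻² · (kg²·m⁴·s⁻⁴·A⁻²) · (kg²·m⁻²·s⁻⁴) · s · s⁻¹ · mol = kg⁴·m²·s⁻⁸·A⁻¹·mol.
Left is kg³·s⁻⁵·mol; right is kg⁴·m²·s⁻⁸·A⁻¹·mol — different.

No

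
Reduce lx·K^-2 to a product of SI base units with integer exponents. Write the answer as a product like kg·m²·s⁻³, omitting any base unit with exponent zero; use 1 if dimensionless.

m⁻²·K⁻²·cd

lx = lm/m² (illuminance = luminous flux per area),
    = m⁻²·cd.
Combining: lx·K⁻² = (m⁻²·cd) · K⁻² = m⁻²·K⁻²·cd.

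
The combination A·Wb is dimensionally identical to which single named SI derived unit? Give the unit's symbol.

J

Wb = kg·m²·s⁻²·A⁻¹.
Combining: A·Wb = A · (kg·m²·s⁻²·A⁻¹) = kg·m²·s⁻².
kg·m²·s⁻² is the base-SI form of the joule.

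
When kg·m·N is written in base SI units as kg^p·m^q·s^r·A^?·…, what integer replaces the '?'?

0

N = kg·m·s⁻².
Combining: kg·m·N = kg · m · (kg·m·s⁻²) = kg²·m²·s⁻².
The exponent of A is 0.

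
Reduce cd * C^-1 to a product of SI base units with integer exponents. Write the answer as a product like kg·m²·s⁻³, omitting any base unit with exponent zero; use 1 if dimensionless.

C = A·s = s·A (charge = current × time).
So C⁻¹ = s⁻¹·A⁻¹.
Combining: cd·C⁻¹ = cd · (s⁻¹·A⁻¹) = s⁻¹·A⁻¹·cd.

s⁻¹·A⁻¹·cd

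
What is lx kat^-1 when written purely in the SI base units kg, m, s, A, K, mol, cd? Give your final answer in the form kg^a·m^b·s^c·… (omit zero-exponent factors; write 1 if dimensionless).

m⁻²·s·mol⁻¹·cd

lx = lm/m² (illuminance = luminous flux per area),
    = m⁻²·cd.
kat = mol/s = s⁻¹·mol (catalytic activity).
So kat⁻¹ = s·mol⁻¹.
Combining: lx·kat⁻¹ = (m⁻²·cd) · (s·mol⁻¹) = m⁻²·s·mol⁻¹·cd.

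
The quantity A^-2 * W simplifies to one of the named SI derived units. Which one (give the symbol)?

W = kg·m²·s⁻³.
Combining: A⁻²·W = A⁻² · (kg·m²·s⁻³) = kg·m²·s⁻³·A⁻².
kg·m²·s⁻³·A⁻² is the base-SI form of the ohm.

Ω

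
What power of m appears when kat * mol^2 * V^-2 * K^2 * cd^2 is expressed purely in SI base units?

-4

kat = mol/s = s⁻¹·mol (catalytic activity).
V = W/A (potential = power per current),
    = kg·m²·s⁻³·A⁻¹.
So V⁻² = kg⁻²·m⁻⁴·s⁶·A².
Combining: kat·mol²·V⁻²·K²·cd² = (s⁻¹·mol) · mol² · (kg⁻²·m⁻⁴·s⁶·A²) · K² · cd² = kg⁻²·m⁻⁴·s⁵·A²·K²·mol³·cd².
The exponent of m is -4.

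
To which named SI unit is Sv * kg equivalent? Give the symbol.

Sv = m²·s⁻².
Combining: Sv·kg = (m²·s⁻²) · kg = kg·m²·s⁻².
kg·m²·s⁻² is the base-SI form of the joule.

J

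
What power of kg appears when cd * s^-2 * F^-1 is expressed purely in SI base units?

1

F = C/V (capacitance = charge per voltage),
    = A·s/(kg·m²·s⁻³·A⁻¹) (substituting C and V),
    = kg⁻¹·m⁻²·s⁴·A².
So F⁻¹ = kg·m²·s⁻⁴·A⁻².
Combining: cd·s⁻²·F⁻¹ = cd · s⁻² · (kg·m²·s⁻⁴·A⁻²) = kg·m²·s⁻⁶·A⁻²·cd.
The exponent of kg is 1.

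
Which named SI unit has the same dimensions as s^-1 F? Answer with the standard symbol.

S

F = C/V (capacitance = charge per voltage),
    = A·s/(kg·m²·s⁻³·A⁻¹) (substituting C and V),
    = kg⁻¹·m⁻²·s⁴·A².
Combining: s⁻¹·F = s⁻¹ · (kg⁻¹·m⁻²·s⁴·A²) = kg⁻¹·m⁻²·s³·A².
kg⁻¹·m⁻²·s³·A² is the base-SI form of the siemens.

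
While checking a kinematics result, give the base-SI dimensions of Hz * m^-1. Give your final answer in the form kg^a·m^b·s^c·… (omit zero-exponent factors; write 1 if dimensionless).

Hz = s⁻¹.
Combining: Hz·m⁻¹ = s⁻¹ · m⁻¹ = m⁻¹·s⁻¹.

m⁻¹·s⁻¹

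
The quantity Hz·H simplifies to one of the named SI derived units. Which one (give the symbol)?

Hz = s⁻¹.
H = kg·m²·s⁻²·A⁻².
Combining: Hz·H = s⁻¹ · (kg·m²·s⁻²·A⁻²) = kg·m²·s⁻³·A⁻².
kg·m²·s⁻³·A⁻² is the base-SI form of the ohm.

Ω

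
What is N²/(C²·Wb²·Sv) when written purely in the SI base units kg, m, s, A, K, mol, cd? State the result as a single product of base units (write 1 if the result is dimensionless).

m⁻⁴

C = A·s = s·A (charge = current × time).
So C⁻² = s⁻²·A⁻².
Wb = V·s (flux: a volt is a weber per second),
    = kg·m²·s⁻²·A⁻¹.
So Wb⁻² = kg⁻²·m⁻⁴·s⁴·A².
N = kg·m/s² = kg·m·s⁻² (force = mass × acceleration).
So N² = kg²·m²·s⁻⁴.
Sv = J/kg (equivalent dose = energy per mass),
    = m²·s⁻².
So Sv⁻¹ = m⁻²·s².
Combining: C⁻²·Wb⁻²·N²·Sv⁻¹ = (s⁻²·A⁻²) · (kg⁻²·m⁻⁴·s⁴·A²) · (kg²·m²·s⁻⁴) · (m⁻²·s²) = m⁻⁴.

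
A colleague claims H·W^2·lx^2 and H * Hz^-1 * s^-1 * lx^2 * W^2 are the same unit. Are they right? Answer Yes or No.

Left side:
  H = kg·m²·s⁻²·A⁻².
  W = kg·m²·s⁻³.
  So W² = kg²·m⁴·s⁻⁶.
  lx = m⁻²·cd.
  So lx² = m⁻⁴·cd².
  Combining: H·W²·lx² = (kg·m²·s⁻²·A⁻²) · (kg²·m⁴·s⁻⁶) · (m⁻⁴·cd²) = kg³·m²·s⁻⁸·A⁻²·cd².
Right side:
  H = kg·m²·s⁻²·A⁻².
  Hz = s⁻¹.
  So Hz⁻¹ = s.
  lx = m⁻²·cd.
  So lx² = m⁻⁴·cd².
  W = kg·m²·s⁻³.
  So W² = kg²·m⁴·s⁻⁶.
  Combining: H·Hz⁻¹·s⁻¹·lx²·W² = (kg·m²·s⁻²·A⁻²) · s · s⁻¹ · (m⁻⁴·cd²) · (kg²·m⁴·s⁻⁶) = kg³·m²·s⁻⁸·A⁻²·cd².
Both reduce to kg³·m²·s⁻⁸·A⁻²·cd².

Yes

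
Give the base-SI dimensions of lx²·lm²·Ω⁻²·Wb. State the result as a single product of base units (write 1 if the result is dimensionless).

kg⁻¹·m⁻⁶·s⁴·A³·cd⁴

lx = lm/m² (illuminance = luminous flux per area),
    = m⁻²·cd.
So lx² = m⁻⁴·cd².
lm = cd·sr = cd (luminous flux; sr is dimensionless).
So lm² = cd².
Ω = V/A (resistance = voltage per current),
    = kg·m²·s⁻³·A⁻².
So Ω⁻² = kg⁻²·m⁻⁴·s⁶·A⁴.
Wb = V·s (flux: a volt is a weber per second),
    = kg·m²·s⁻²·A⁻¹.
Combining: lx²·lm²·Ω⁻²·Wb = (m⁻⁴·cd²) · cd² · (kg⁻²·m⁻⁴·s⁶·A⁴) · (kg·m²·s⁻²·A⁻¹) = kg⁻¹·m⁻⁶·s⁴·A³·cd⁴.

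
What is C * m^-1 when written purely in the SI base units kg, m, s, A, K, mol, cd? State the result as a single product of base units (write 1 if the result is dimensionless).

C = A·s = s·A (charge = current × time).
Combining: C·m⁻¹ = (s·A) · m⁻¹ = m⁻¹·s·A.

m⁻¹·s·A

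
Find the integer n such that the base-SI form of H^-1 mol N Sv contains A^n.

H = Wb/A (inductance = flux per current),
    = kg·m²·s⁻²·A⁻².
So H⁻¹ = kg⁻¹·m⁻²·s²·A².
N = kg·m/s² = kg·m·s⁻² (force = mass × acceleration).
Sv = J/kg (equivalent dose = energy per mass),
    = m²·s⁻².
Combining: H⁻¹·mol·N·Sv = (kg⁻¹·m⁻²·s²·A²) · mol · (kg·m·s⁻²) · (m²·s⁻²) = m·s⁻²·A²·mol.
The exponent of A is 2.

2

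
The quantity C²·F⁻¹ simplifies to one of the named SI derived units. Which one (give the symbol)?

J

C = A·s = s·A (charge = current × time).
So C² = s²·A².
F = C/V (capacitance = charge per voltage),
    = A·s/(kg·m²·s⁻³·A⁻¹) (substituting C and V),
    = kg⁻¹·m⁻²·s⁴·A².
So F⁻¹ = kg·m²·s⁻⁴·A⁻².
Combining: C²·F⁻¹ = (s²·A²) · (kg·m²·s⁻⁴·A⁻²) = kg·m²·s⁻².
kg·m²·s⁻² is the base-SI form of the joule.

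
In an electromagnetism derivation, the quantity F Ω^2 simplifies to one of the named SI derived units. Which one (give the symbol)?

F = kg⁻¹·m⁻²·s⁴·A².
Ω = kg·m²·s⁻³·A⁻².
So Ω² = kg²·m⁴·s⁻⁶·A⁻⁴.
Combining: F·Ω² = (kg⁻¹·m⁻²·s⁴·A²) · (kg²·m⁴·s⁻⁶·A⁻⁴) = kg·m²·s⁻²·A⁻².
kg·m²·s⁻²·A⁻² is the base-SI form of the henry.

H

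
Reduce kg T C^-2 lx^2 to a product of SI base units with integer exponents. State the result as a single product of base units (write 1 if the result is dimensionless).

kg²·m⁻⁴·s⁻⁴·A⁻³·cd²

T = kg·s⁻²·A⁻¹.
C = s·A.
So C⁻² = s⁻²·A⁻².
lx = m⁻²·cd.
So lx² = m⁻⁴·cd².
Combining: kg·T·C⁻²·lx² = kg · (kg·s⁻²·A⁻¹) · (s⁻²·A⁻²) · (m⁻⁴·cd²) = kg²·m⁻⁴·s⁻⁴·A⁻³·cd².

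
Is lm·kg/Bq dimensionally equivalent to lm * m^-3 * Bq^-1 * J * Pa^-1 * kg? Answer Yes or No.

Yes

Left side:
  lm = cd·sr = cd (luminous flux; sr is dimensionless).
  Bq = 1/s = s⁻¹ (activity is decays per second).
  So Bq⁻¹ = s.
  Combining: lm·kg·Bq⁻¹ = cd · kg · s = kg·s·cd.
Right side:
  lm = cd.
  Bq = s⁻¹.
  So Bq⁻¹ = s.
  J = kg·m²·s⁻².
  Pa = kg·m⁻¹·s⁻².
  So Pa⁻¹ = kg⁻¹·m·s².
  Combining: lm·m⁻³·Bq⁻¹·J·Pa⁻¹·kg = cd · m⁻³ · s · (kg·m²·s⁻²) · (kg⁻¹·m·s²) · kg = kg·s·cd.
Both reduce to kg·s·cd.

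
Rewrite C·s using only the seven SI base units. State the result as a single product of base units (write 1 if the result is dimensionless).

C = s·A.
Combining: C·s = (s·A) · s = s²·A.

s²·A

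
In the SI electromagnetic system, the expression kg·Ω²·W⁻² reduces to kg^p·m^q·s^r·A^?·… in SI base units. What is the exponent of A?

Ω = kg·m²·s⁻³·A⁻².
So Ω² = kg²·m⁴·s⁻⁶·A⁻⁴.
W = kg·m²·s⁻³.
So W⁻² = kg⁻²·m⁻⁴·s⁶.
Combining: kg·Ω²·W⁻² = kg · (kg²·m⁴·s⁻⁶·A⁻⁴) · (kg⁻²·m⁻⁴·s⁶) = kg·A⁻⁴.
The exponent of A is -4.

-4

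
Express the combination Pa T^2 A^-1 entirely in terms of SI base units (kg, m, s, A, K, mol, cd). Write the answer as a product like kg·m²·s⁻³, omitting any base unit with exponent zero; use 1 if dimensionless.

kg³·m⁻¹·s⁻⁶·A⁻³

Pa = kg·m⁻¹·s⁻².
T = kg·s⁻²·A⁻¹.
So T² = kg²·s⁻⁴·A⁻².
Combining: Pa·T²·A⁻¹ = (kg·m⁻¹·s⁻²) · (kg²·s⁻⁴·A⁻²) · A⁻¹ = kg³·m⁻¹·s⁻⁶·A⁻³.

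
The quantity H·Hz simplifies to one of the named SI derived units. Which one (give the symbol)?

H = kg·m²·s⁻²·A⁻².
Hz = s⁻¹.
Combining: H·Hz = (kg·m²·s⁻²·A⁻²) · s⁻¹ = kg·m²·s⁻³·A⁻².
kg·m²·s⁻³·A⁻² is the base-SI form of the ohm.

Ω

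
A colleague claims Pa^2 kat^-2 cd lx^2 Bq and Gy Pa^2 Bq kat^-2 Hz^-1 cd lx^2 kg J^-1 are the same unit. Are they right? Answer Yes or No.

No

Left side:
  Pa = kg·m⁻¹·s⁻².
  So Pa² = kg²·m⁻²·s⁻⁴.
  kat = s⁻¹·mol.
  So kat⁻² = s²·mol⁻².
  lx = m⁻²·cd.
  So lx² = m⁻⁴·cd².
  Bq = s⁻¹.
  Combining: Pa²·kat⁻²·cd·lx²·Bq = (kg²·m⁻²·s⁻⁴) · (s²·mol⁻²) · cd · (m⁻⁴·cd²) · s⁻¹ = kg²·m⁻⁶·s⁻³·mol⁻²·cd³.
Right side:
  Gy = J/kg (absorbed dose = energy per mass),
      = m²·s⁻².
  Pa = N/m² (pressure = force per area),
      = kg·m⁻¹·s⁻².
  So Pa² = kg²·m⁻²·s⁻⁴.
  Bq = 1/s = s⁻¹ (activity is decays per second).
  kat = mol/s = s⁻¹·mol (catalytic activity).
  So kat⁻² = s²·mol⁻².
  Hz = 1/s = s⁻¹ (frequency is cycles per second).
  So Hz⁻¹ = s.
  lx = lm/m² (illuminance = luminous flux per area),
      = m⁻²·cd.
  So lx² = m⁻⁴·cd².
  J = N·m (work = force × distance),
      = kg·m²·s⁻².
  So J⁻¹ = kg⁻¹·m⁻²·s².
  Combining: Gy·Pa²·Bq·kat⁻²·Hz⁻¹·cd·lx²·kg·J⁻¹ = (m²·s⁻²) · (kg²·m⁻²·s⁻⁴) · s⁻¹ · (s²·mol⁻²) · s · cd · (m⁻⁴·cd²) · kg · (kg⁻¹·m⁻²·s²) = kg²·m⁻⁶·s⁻²·mol⁻²·cd³.
Left is kg²·m⁻⁶·s⁻³·mol⁻²·cd³; right is kg²·m⁻⁶·s⁻²·mol⁻²·cd³ — different.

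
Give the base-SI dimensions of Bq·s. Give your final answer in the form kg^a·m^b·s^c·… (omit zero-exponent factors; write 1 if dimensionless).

Bq = s⁻¹.
Combining: Bq·s = s⁻¹ · s = 1.

1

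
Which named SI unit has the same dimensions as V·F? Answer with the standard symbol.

C

V = W/A (potential = power per current),
    = kg·m²·s⁻³·A⁻¹.
F = C/V (capacitance = charge per voltage),
    = A·s/(kg·m²·s⁻³·A⁻¹) (substituting C and V),
    = kg⁻¹·m⁻²·s⁴·A².
Combining: V·F = (kg·m²·s⁻³·A⁻¹) · (kg⁻¹·m⁻²·s⁴·A²) = s·A.
s·A is the base-SI form of the coulomb.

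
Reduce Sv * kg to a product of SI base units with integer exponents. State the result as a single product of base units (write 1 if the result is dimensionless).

Sv = J/kg (equivalent dose = energy per mass),
    = m²·s⁻².
Combining: Sv·kg = (m²·s⁻²) · kg = kg·m²·s⁻².

kg·m²·s⁻²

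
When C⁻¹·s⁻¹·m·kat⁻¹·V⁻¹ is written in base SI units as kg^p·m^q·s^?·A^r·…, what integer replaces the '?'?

2

C = A·s = s·A (charge = current × time).
So C⁻¹ = s⁻¹·A⁻¹.
kat = mol/s = s⁻¹·mol (catalytic activity).
So kat⁻¹ = s·mol⁻¹.
V = W/A (potential = power per current),
    = kg·m²·s⁻³·A⁻¹.
So V⁻¹ = kg⁻¹·m⁻²·s³·A.
Combining: C⁻¹·s⁻¹·m·kat⁻¹·V⁻¹ = (s⁻¹·A⁻¹) · s⁻¹ · m · (s·mol⁻¹) · (kg⁻¹·m⁻²·s³·A) = kg⁻¹·m⁻¹·s²·mol⁻¹.
The exponent of s is 2.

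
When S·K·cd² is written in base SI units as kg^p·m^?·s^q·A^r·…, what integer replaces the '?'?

S = 1/Ω (conductance is reciprocal resistance),
    = kg⁻¹·m⁻²·s³·A².
Combining: S·K·cd² = (kg⁻¹·m⁻²·s³·A²) · K · cd² = kg⁻¹·m⁻²·s³·A²·K·cd².
The exponent of m is -2.

-2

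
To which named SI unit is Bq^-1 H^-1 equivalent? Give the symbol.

S

Bq = 1/s = s⁻¹ (activity is decays per second).
So Bq⁻¹ = s.
H = Wb/A (inductance = flux per current),
    = kg·m²·s⁻²·A⁻².
So H⁻¹ = kg⁻¹·m⁻²·s²·A².
Combining: Bq⁻¹·H⁻¹ = s · (kg⁻¹·m⁻²·s²·A²) = kg⁻¹·m⁻²·s³·A².
kg⁻¹·m⁻²·s³·A² is the base-SI form of the siemens.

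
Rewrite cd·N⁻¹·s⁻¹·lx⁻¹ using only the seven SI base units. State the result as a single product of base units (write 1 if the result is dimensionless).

kg⁻¹·m·s

N = kg·m/s² = kg·m·s⁻² (force = mass × acceleration).
So N⁻¹ = kg⁻¹·m⁻¹·s².
lx = lm/m² (illuminance = luminous flux per area),
    = m⁻²·cd.
So lx⁻¹ = m²·cd⁻¹.
Combining: cd·N⁻¹·s⁻¹·lx⁻¹ = cd · (kg⁻¹·m⁻¹·s²) · s⁻¹ · (m²·cd⁻¹) = kg⁻¹·m·s.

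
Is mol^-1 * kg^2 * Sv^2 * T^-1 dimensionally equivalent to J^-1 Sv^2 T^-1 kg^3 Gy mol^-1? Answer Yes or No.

Left side:
  Sv = J/kg (equivalent dose = energy per mass),
      = m²·s⁻².
  So Sv² = m⁴·s⁻⁴.
  T = Wb/m² (flux density = flux per area),
      = kg·s⁻²·A⁻¹.
  So T⁻¹ = kg⁻¹·s²·A.
  Combining: mol⁻¹·kg²·Sv²·T⁻¹ = mol⁻¹ · kg² · (m⁴·s⁻⁴) · (kg⁻¹·s²·A) = kg·m⁴·s⁻²·A·mol⁻¹.
Right side:
  J = kg·m²·s⁻².
  So J⁻¹ = kg⁻¹·m⁻²·s².
  Sv = m²·s⁻².
  So Sv² = m⁴·s⁻⁴.
  T = kg·s⁻²·A⁻¹.
  So T⁻¹ = kg⁻¹·s²·A.
  Gy = m²·s⁻².
  Combining: J⁻¹·Sv²·T⁻¹·kg³·Gy·mol⁻¹ = (kg⁻¹·m⁻²·s²) · (m⁴·s⁻⁴) · (kg⁻¹·s²·A) · kg³ · (m²·s⁻²) · mol⁻¹ = kg·m⁴·s⁻²·A·mol⁻¹.
Both reduce to kg·m⁴·s⁻²·A·mol⁻¹.

Yes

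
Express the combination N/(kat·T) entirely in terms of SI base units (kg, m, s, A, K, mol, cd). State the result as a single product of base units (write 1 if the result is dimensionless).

m·s·A·mol⁻¹

N = kg·m·s⁻².
kat = s⁻¹·mol.
So kat⁻¹ = s·mol⁻¹.
T = kg·s⁻²·A⁻¹.
So T⁻¹ = kg⁻¹·s²·A.
Combining: N·kat⁻¹·T⁻¹ = (kg·m·s⁻²) · (s·mol⁻¹) · (kg⁻¹·s²·A) = m·s·A·mol⁻¹.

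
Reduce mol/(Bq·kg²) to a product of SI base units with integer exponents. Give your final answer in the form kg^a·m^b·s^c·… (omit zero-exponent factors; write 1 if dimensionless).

kg⁻²·s·mol

Bq = s⁻¹.
So Bq⁻¹ = s.
Combining: mol·Bq⁻¹·kg⁻² = mol · s · kg⁻² = kg⁻²·s·mol.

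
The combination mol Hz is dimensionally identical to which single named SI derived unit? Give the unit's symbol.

kat

Hz = 1/s = s⁻¹ (frequency is cycles per second).
Combining: mol·Hz = mol · s⁻¹ = s⁻¹·mol.
s⁻¹·mol is the base-SI form of the katal.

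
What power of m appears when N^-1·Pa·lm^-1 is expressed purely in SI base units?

N = kg·m/s² = kg·m·s⁻² (force = mass × acceleration).
So N⁻¹ = kg⁻¹·m⁻¹·s².
Pa = N/m² (pressure = force per area),
    = kg·m⁻¹·s⁻².
lm = cd·sr = cd (luminous flux; sr is dimensionless).
So lm⁻¹ = cd⁻¹.
Combining: N⁻¹·Pa·lm⁻¹ = (kg⁻¹·m⁻¹·s²) · (kg·m⁻¹·s⁻²) · cd⁻¹ = m⁻²·cd⁻¹.
The exponent of m is -2.

-2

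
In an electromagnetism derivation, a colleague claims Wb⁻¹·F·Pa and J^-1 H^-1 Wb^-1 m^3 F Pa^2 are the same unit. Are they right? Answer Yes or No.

Left side:
  Wb = kg·m²·s⁻²·A⁻¹.
  So Wb⁻¹ = kg⁻¹·m⁻²·s²·A.
  F = kg⁻¹·m⁻²·s⁴·A².
  Pa = kg·m⁻¹·s⁻².
  Combining: Wb⁻¹·F·Pa = (kg⁻¹·m⁻²·s²·A) · (kg⁻¹·m⁻²·s⁴·A²) · (kg·m⁻¹·s⁻²) = kg⁻¹·m⁻⁵·s⁴·A³.
Right side:
  J = kg·m²·s⁻².
  So J⁻¹ = kg⁻¹·m⁻²·s².
  H = kg·m²·s⁻²·A⁻².
  So H⁻¹ = kg⁻¹·m⁻²·s²·A².
  Wb = kg·m²·s⁻²·A⁻¹.
  So Wb⁻¹ = kg⁻¹·m⁻²·s²·A.
  F = kg⁻¹·m⁻²·s⁴·A².
  Pa = kg·m⁻¹·s⁻².
  So Pa² = kg²·m⁻²·s⁻⁴.
  Combining: J⁻¹·H⁻¹·Wb⁻¹·m³·F·Pa² = (kg⁻¹·m⁻²·s²) · (kg⁻¹·m⁻²·s²·A²) · (kg⁻¹·m⁻²·s²·A) · m³ · (kg⁻¹·m⁻²·s⁴·A²) · (kg²·m⁻²·s⁻⁴) = kg⁻²·m⁻⁷·s⁶·A⁵.
Left is kg⁻¹·m⁻⁵·s⁴·A³; right is kg⁻²·m⁻⁷·s⁶·A⁵ — different.

No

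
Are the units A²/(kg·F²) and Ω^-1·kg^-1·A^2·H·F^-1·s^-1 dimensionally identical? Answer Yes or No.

Left side:
  F = C/V (capacitance = charge per voltage),
      = A·s/(kg·m²·s⁻³·A⁻¹) (substituting C and V),
      = kg⁻¹·m⁻²·s⁴·A².
  So F⁻² = kg²·m⁴·s⁻⁸·A⁻⁴.
  Combining: kg⁻¹·A²·F⁻² = kg⁻¹ · A² · (kg²·m⁴·s⁻⁸·A⁻⁴) = kg·m⁴·s⁻⁸·A⁻².
Right side:
  Ω = V/A (resistance = voltage per current),
      = kg·m²·s⁻³·A⁻².
  So Ω⁻¹ = kg⁻¹·m⁻²·s³·A².
  H = Wb/A (inductance = flux per current),
      = kg·m²·s⁻²·A⁻².
  F = C/V (capacitance = charge per voltage),
      = A·s/(kg·m²·s⁻³·A⁻¹) (substituting C and V),
      = kg⁻¹·m⁻²·s⁴·A².
  So F⁻¹ = kg·m²·s⁻⁴·A⁻².
  Combining: Ω⁻¹·kg⁻¹·A²·H·F⁻¹·s⁻¹ = (kg⁻¹·m⁻²·s³·A²) · kg⁻¹ · A² · (kg·m²·s⁻²·A⁻²) · (kg·m²·s⁻⁴·A⁻²) · s⁻¹ = m²·s⁻⁴.
Left is kg·m⁴·s⁻⁸·A⁻²; right is m²·s⁻⁴ — different.

No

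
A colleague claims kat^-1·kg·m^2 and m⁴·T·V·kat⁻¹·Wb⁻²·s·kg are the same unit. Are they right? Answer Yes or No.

Yes

Left side:
  kat = mol/s = s⁻¹·mol (catalytic activity).
  So kat⁻¹ = s·mol⁻¹.
  Combining: kat⁻¹·kg·m² = (s·mol⁻¹) · kg · m² = kg·m²·s·mol⁻¹.
Right side:
  T = kg·s⁻²·A⁻¹.
  V = kg·m²·s⁻³·A⁻¹.
  kat = s⁻¹·mol.
  So kat⁻¹ = s·mol⁻¹.
  Wb = kg·m²·s⁻²·A⁻¹.
  So Wb⁻² = kg⁻²·m⁻⁴·s⁴·A².
  Combining: m⁴·T·V·kat⁻¹·Wb⁻²·s·kg = m⁴ · (kg·s⁻²·A⁻¹) · (kg·m²·s⁻³·A⁻¹) · (s·mol⁻¹) · (kg⁻²·m⁻⁴·s⁴·A²) · s · kg = kg·m²·s·mol⁻¹.
Both reduce to kg·m²·s·mol⁻¹.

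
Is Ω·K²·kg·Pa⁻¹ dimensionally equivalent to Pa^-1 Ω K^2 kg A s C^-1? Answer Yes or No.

Left side:
  Ω = V/A (resistance = voltage per current),
      = kg·m²·s⁻³·A⁻².
  Pa = N/m² (pressure = force per area),
      = kg·m⁻¹·s⁻².
  So Pa⁻¹ = kg⁻¹·m·s².
  Combining: Ω·K²·kg·Pa⁻¹ = (kg·m²·s⁻³·A⁻²) · K² · kg · (kg⁻¹·m·s²) = kg·m³·s⁻¹·A⁻²·K².
Right side:
  Pa = N/m² (pressure = force per area),
      = kg·m⁻¹·s⁻².
  So Pa⁻¹ = kg⁻¹·m·s².
  Ω = V/A (resistance = voltage per current),
      = kg·m²·s⁻³·A⁻².
  C = A·s = s·A (charge = current × time).
  So C⁻¹ = s⁻¹·A⁻¹.
  Combining: Pa⁻¹·Ω·K²·kg·A·s·C⁻¹ = (kg⁻¹·m·s²) · (kg·m²·s⁻³·A⁻²) · K² · kg · A · s · (s⁻¹·A⁻¹) = kg·m³·s⁻¹·A⁻²·K².
Both reduce to kg·m³·s⁻¹·A⁻²·K².

Yes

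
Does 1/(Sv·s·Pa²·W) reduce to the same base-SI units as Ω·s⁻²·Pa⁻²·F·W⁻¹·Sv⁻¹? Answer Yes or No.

Left side:
  Sv = m²·s⁻².
  So Sv⁻¹ = m⁻²·s².
  Pa = kg·m⁻¹·s⁻².
  So Pa⁻² = kg⁻²·m²·s⁴.
  W = kg·m²·s⁻³.
  So W⁻¹ = kg⁻¹·m⁻²·s³.
  Combining: Sv⁻¹·s⁻¹·Pa⁻²·W⁻¹ = (m⁻²·s²) · s⁻¹ · (kg⁻²·m²·s⁴) · (kg⁻¹·m⁻²·s³) = kg⁻³·m⁻²·s⁸.
Right side:
  Ω = V/A (resistance = voltage per current),
      = kg·m²·s⁻³·A⁻².
  Pa = N/m² (pressure = force per area),
      = kg·m⁻¹·s⁻².
  So Pa⁻² = kg⁻²·m²·s⁴.
  F = C/V (capacitance = charge per voltage),
      = A·s/(kg·m²·s⁻³·A⁻¹) (substituting C and V),
      = kg⁻¹·m⁻²·s⁴·A².
  W = J/s (power = energy per time),
      = kg·m²·s⁻³.
  So W⁻¹ = kg⁻¹·m⁻²·s³.
  Sv = J/kg (equivalent dose = energy per mass),
      = m²·s⁻².
  So Sv⁻¹ = m⁻²·s².
  Combining: Ω·s⁻²·Pa⁻²·F·W⁻¹·Sv⁻¹ = (kg·m²·s⁻³·A⁻²) · s⁻² · (kg⁻²·m²·s⁴) · (kg⁻¹·m⁻²·s⁴·A²) · (kg⁻¹·m⁻²·s³) · (m⁻²·s²) = kg⁻³·m⁻²·s⁸.
Both reduce to kg⁻³·m⁻²·s⁸.

Yes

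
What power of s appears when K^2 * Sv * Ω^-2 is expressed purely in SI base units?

Sv = J/kg (equivalent dose = energy per mass),
    = m²·s⁻².
Ω = V/A (resistance = voltage per current),
    = kg·m²·s⁻³·A⁻².
So Ω⁻² = kg⁻²·m⁻⁴·s⁶·A⁴.
Combining: K²·Sv·Ω⁻² = K² · (m²·s⁻²) · (kg⁻²·m⁻⁴·s⁶·A⁴) = kg⁻²·m⁻²·s⁴·A⁴·K².
The exponent of s is 4.

4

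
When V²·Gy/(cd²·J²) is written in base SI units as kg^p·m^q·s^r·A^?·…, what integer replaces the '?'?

-2

V = W/A (potential = power per current),
    = kg·m²·s⁻³·A⁻¹.
So V² = kg²·m⁴·s⁻⁶·A⁻².
J = N·m (work = force × distance),
    = kg·m²·s⁻².
So J⁻² = kg⁻²·m⁻⁴·s⁴.
Gy = J/kg (absorbed dose = energy per mass),
    = m²·s⁻².
Combining: V²·cd⁻²·J⁻²·Gy = (kg²·m⁴·s⁻⁶·A⁻²) · cd⁻² · (kg⁻²·m⁻⁴·s⁴) · (m²·s⁻²) = m²·s⁻⁴·A⁻²·cd⁻².
The exponent of A is -2.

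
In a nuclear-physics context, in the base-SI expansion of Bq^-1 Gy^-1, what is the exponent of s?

Bq = 1/s = s⁻¹ (activity is decays per second).
So Bq⁻¹ = s.
Gy = J/kg (absorbed dose = energy per mass),
    = m²·s⁻².
So Gy⁻¹ = m⁻²·s².
Combining: Bq⁻¹·Gy⁻¹ = s · (m⁻²·s²) = m⁻²·s³.
The exponent of s is 3.

3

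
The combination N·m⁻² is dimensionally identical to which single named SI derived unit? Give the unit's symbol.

N = kg·m/s² = kg·m·s⁻² (force = mass × acceleration).
Combining: N·m⁻² = (kg·m·s⁻²) · m⁻² = kg·m⁻¹·s⁻².
kg·m⁻¹·s⁻² is the base-SI form of the pascal.

Pa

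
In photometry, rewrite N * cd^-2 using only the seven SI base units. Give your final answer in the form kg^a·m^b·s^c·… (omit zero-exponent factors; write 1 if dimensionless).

N = kg·m/s² = kg·m·s⁻² (force = mass × acceleration).
Combining: N·cd⁻² = (kg·m·s⁻²) · cd⁻² = kg·m·s⁻²·cd⁻².

kg·m·s⁻²·cd⁻²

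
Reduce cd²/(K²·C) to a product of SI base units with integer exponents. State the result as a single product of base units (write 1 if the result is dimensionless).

s⁻¹·A⁻¹·K⁻²·cd²

C = A·s = s·A (charge = current × time).
So C⁻¹ = s⁻¹·A⁻¹.
Combining: K⁻²·cd²·C⁻¹ = K⁻² · cd² · (s⁻¹·A⁻¹) = s⁻¹·A⁻¹·K⁻²·cd².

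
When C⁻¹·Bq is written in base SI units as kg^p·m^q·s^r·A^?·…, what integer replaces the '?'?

C = A·s = s·A (charge = current × time).
So C⁻¹ = s⁻¹·A⁻¹.
Bq = 1/s = s⁻¹ (activity is decays per second).
Combining: C⁻¹·Bq = (s⁻¹·A⁻¹) · s⁻¹ = s⁻²·A⁻¹.
The exponent of A is -1.

-1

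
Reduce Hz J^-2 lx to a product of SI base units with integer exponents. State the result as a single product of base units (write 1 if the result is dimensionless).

Hz = s⁻¹.
J = kg·m²·s⁻².
So J⁻² = kg⁻²·m⁻⁴·s⁴.
lx = m⁻²·cd.
Combining: Hz·J⁻²·lx = s⁻¹ · (kg⁻²·m⁻⁴·s⁴) · (m⁻²·cd) = kg⁻²·m⁻⁶·s³·cd.

kg⁻²·m⁻⁶·s³·cd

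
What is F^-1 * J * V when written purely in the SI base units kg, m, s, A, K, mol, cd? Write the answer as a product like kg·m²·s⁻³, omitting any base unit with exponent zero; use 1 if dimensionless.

kg³·m⁶·s⁻⁹·A⁻³

F = kg⁻¹·m⁻²·s⁴·A².
So F⁻¹ = kg·m²·s⁻⁴·A⁻².
J = kg·m²·s⁻².
V = kg·m²·s⁻³·A⁻¹.
Combining: F⁻¹·J·V = (kg·m²·s⁻⁴·A⁻²) · (kg·m²·s⁻²) · (kg·m²·s⁻³·A⁻¹) = kg³·m⁶·s⁻⁹·A⁻³.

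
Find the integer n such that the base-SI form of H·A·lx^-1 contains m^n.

4

H = Wb/A (inductance = flux per current),
    = kg·m²·s⁻²·A⁻².
lx = lm/m² (illuminance = luminous flux per area),
    = m⁻²·cd.
So lx⁻¹ = m²·cd⁻¹.
Combining: H·A·lx⁻¹ = (kg·m²·s⁻²·A⁻²) · A · (m²·cd⁻¹) = kg·m⁴·s⁻²·A⁻¹·cd⁻¹.
The exponent of m is 4.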